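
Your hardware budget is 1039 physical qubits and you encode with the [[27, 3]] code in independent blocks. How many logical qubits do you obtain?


Each code block uses 27 physical qubits for 3 logical qubit(s).
Number of complete blocks = floor(1039 / 27) = 38
Logical qubits = 38 * 3
= 114

114


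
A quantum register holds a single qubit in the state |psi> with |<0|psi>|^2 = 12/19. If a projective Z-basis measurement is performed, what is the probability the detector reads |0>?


|alpha|^2 = 12/19 = 0.6316
|beta|^2 = 1 - 12/19 = 7/19 = 0.3684
P(|0>) = |alpha|^2 = 0.6316

0.6316


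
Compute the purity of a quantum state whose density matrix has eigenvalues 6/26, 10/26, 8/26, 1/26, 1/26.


tr(rho^2) = sum of eigenvalues squared
= (6/26)^2 + (10/26)^2 + (8/26)^2 + (1/26)^2 + (1/26)^2
= (36 + 100 + 64 + 1 + 1) / 676
= 202/676
= 0.2988

0.2988


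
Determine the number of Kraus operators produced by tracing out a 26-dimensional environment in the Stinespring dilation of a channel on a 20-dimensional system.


Tracing out the environment in an orthonormal basis {|i>_E} gives Kraus operators K_i = <i|_E U |0>_E.
Number of Kraus operators = dim(H_env) = d_env
= 26

26


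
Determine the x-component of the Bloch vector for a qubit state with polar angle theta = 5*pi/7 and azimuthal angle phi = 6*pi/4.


theta = 2.2440, phi = 4.7124
r_x = sin(theta)*cos(phi) = 0.7818 * 0.0000
r_x = 0.0000

0.0000


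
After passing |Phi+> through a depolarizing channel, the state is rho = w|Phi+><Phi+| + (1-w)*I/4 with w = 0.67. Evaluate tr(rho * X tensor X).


|Phi+> = (|00> + |11>)/sqrt(2)
For the pure Bell state, <X_A X_B> = +1 (Bell-state Pauli correlator).
The maximally-mixed part I/4 has tr(I/4 * P tensor P) = 0 for any traceless Pauli P.
So <X_A X_B>_rho = w * (+1) + (1 - w) * 0
= 0.67 * (+1)
= 0.6700

0.6700


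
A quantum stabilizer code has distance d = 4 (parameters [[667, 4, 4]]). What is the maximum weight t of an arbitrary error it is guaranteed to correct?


Code parameters: [[667, 4, 4]], distance d = 4.
Number of correctable errors = floor((d-1)/2)
= floor((4 - 1)/2)
= floor(3/2)
= 1

1


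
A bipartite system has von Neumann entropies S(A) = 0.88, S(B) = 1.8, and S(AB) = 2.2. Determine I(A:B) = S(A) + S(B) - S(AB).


I(A:B) = S(A) + S(B) - S(AB)
= 0.88 + 1.8 - 2.2
= 0.4800

0.4800


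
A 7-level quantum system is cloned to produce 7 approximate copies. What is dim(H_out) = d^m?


Output space = H^(tensor 7) where dim(H) = 7
dim = 7^7
= 49 (after 2 factors)
= 343 (after 3 factors)
= 2401 (after 4 factors)
= 16807 (after 5 factors)
= 117649 (after 6 factors)
= 823543 (after 7 factors)
= 823543

823543


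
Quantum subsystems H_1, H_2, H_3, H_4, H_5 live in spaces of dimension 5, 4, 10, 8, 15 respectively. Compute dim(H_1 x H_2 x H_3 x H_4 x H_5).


dim(H_1 x H_2 x H_3 x H_4 x H_5) = 5 * 4 * 10 * 8 * 15
= 20 * 10 * 8 * 15
= 200 * 8 * 15
= 1600 * 15
= 24000

24000


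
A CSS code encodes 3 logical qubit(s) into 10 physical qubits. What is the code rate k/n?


Code rate R = k/n
= 3/10
= 0.3000

0.3000


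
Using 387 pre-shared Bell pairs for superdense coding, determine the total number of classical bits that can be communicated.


Superdense coding allows 2 classical bits per shared entangled pair.
387 pair(s) -> 2 * 387 = 774 classical bits

774


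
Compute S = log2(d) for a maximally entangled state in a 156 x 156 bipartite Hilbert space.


For a maximally entangled state in d x d:
S = log2(d) = log2(156)
= 7.2854

7.2854


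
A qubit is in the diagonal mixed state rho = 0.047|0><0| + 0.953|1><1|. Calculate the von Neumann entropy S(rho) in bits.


S = -p*log2(p) - (1-p)*log2(1-p)
p = 0.0470, 1-p = 0.9530
= -0.0470 * log2(0.0470) - 0.9530 * log2(0.9530)
= -(-0.2073) - (-0.0662)
= 0.2735

0.2735


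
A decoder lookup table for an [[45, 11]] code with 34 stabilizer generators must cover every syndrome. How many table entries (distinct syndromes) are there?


Each stabilizer generator gives a binary (+1 or -1) measurement outcome.
With 34 independent generators:
Total syndromes = 2^34
= 17179869184

17179869184


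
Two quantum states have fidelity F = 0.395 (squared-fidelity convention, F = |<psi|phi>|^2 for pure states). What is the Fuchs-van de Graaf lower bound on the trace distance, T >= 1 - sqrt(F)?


Fuchs-van de Graaf (squared-fidelity convention): 1 - sqrt(F) <= T <= sqrt(1 - F).
Lower bound: T >= 1 - sqrt(F)
sqrt(F) = sqrt(0.395) = 0.6285
T >= 1 - 0.6285
T >= 0.3715

0.3715


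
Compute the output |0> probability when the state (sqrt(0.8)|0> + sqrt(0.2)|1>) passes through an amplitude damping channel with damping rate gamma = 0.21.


For amplitude damping with parameter gamma on state sqrt(a)|0> + sqrt(b)|1>:
alpha^2 = 0.8, beta^2 = 0.2
P(|0>) = alpha^2 + gamma * beta^2
= 0.8 + 0.21 * 0.2
= 0.8 + 0.0420
= 0.8420

0.8420


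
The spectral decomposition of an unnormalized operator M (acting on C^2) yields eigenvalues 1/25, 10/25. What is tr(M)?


tr(M) = sum of eigenvalues
= 1/25 + 10/25
= 11/25
= 0.4400

0.4400


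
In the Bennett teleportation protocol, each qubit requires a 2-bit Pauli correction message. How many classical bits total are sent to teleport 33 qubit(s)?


Quantum teleportation requires 2 classical bits per qubit teleported.
33 qubit(s) -> 2 * 33 = 66 classical bits

66


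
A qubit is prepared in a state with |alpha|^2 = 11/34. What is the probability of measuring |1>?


|alpha|^2 = 11/34 = 0.3235
|beta|^2 = 1 - 11/34 = 23/34 = 0.6765
P(|1>) = |beta|^2 = 0.6765

0.6765


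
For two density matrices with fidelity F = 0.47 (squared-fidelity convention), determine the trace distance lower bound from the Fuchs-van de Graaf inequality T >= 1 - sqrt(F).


Fuchs-van de Graaf (squared-fidelity convention): 1 - sqrt(F) <= T <= sqrt(1 - F).
Lower bound: T >= 1 - sqrt(F)
sqrt(F) = sqrt(0.47) = 0.6856
T >= 1 - 0.6856
T >= 0.3144

0.3144


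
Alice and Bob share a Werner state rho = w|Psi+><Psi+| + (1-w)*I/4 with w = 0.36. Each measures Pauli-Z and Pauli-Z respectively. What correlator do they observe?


|Psi+> = (|01> + |10>)/sqrt(2)
For the pure Bell state, <Z_A Z_B> = -1 (Bell-state Pauli correlator).
The maximally-mixed part I/4 has tr(I/4 * P tensor P) = 0 for any traceless Pauli P.
So <Z_A Z_B>_rho = w * (-1) + (1 - w) * 0
= 0.36 * (-1)
= -0.3600

-0.3600


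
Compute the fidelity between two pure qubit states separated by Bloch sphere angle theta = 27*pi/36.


For states separated by angle theta on Bloch sphere:
F = cos^2(theta/2)
theta = 27*pi/36 = 2.3562
theta/2 = 1.1781
cos(theta/2) = 0.3827
F = 0.1464

0.1464


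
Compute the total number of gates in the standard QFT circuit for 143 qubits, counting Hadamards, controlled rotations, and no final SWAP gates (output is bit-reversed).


Hadamard gates: 143
Controlled rotations: n*(n-1)/2 = 143*142/2 = 10153
SWAP gates: 0 (omitted)
Total = 143 + 10153
= 10296

10296


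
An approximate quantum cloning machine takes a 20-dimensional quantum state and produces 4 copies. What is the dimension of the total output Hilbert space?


Output space = H^(tensor 4) where dim(H) = 20
dim = 20^4
= 400 (after 2 factors)
= 8000 (after 3 factors)
= 160000 (after 4 factors)
= 160000

160000


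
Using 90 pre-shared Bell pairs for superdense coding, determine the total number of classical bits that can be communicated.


Superdense coding allows 2 classical bits per shared entangled pair.
90 pair(s) -> 2 * 90 = 180 classical bits

180


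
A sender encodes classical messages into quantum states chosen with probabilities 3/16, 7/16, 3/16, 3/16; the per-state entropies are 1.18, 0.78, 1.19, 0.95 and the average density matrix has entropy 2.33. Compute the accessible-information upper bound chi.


chi = S(rho) - sum_i p_i * S(rho_i)
Weighted entropy = 3/16 * 1.18 + 7/16 * 0.78 + 3/16 * 1.19 + 3/16 * 0.95
= 0.9637
chi = 2.33 - 0.9637
= 1.3662

1.3662


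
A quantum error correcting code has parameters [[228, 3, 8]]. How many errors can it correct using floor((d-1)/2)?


Code parameters: [[228, 3, 8]], distance d = 8.
Number of correctable errors = floor((d-1)/2)
= floor((8 - 1)/2)
= floor(7/2)
= 3

3


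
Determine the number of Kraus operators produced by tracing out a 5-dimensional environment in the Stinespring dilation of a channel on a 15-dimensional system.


Tracing out the environment in an orthonormal basis {|i>_E} gives Kraus operators K_i = <i|_E U |0>_E.
Number of Kraus operators = dim(H_env) = d_env
= 5

5


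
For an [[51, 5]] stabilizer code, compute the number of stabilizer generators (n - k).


For an [[n,k]] stabilizer code:
Number of stabilizer generators = n - k
= 51 - 5
= 46

46


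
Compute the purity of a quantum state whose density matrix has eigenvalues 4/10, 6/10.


tr(rho^2) = sum of eigenvalues squared
= (4/10)^2 + (6/10)^2
= (16 + 36) / 100
= 52/100
= 0.5200

0.5200


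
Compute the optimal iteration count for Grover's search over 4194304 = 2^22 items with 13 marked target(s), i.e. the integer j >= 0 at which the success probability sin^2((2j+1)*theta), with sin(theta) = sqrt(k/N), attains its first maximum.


After j Grover iterations the success probability is P(j) = sin^2((2j+1)*theta), where sin(theta) = sqrt(k/N).
N = 2^22 = 4194304, k = 13
sin(theta) = sqrt(k/N) = 0.001760523084
theta = arcsin(sqrt(k/N)) = 0.001760523993 rad
P(j) reaches its first maximum when (2j+1)*theta is as close as possible to pi/2, i.e. j = round(pi/(4*theta) - 1/2).
pi/(4*theta) - 1/2 = 445.6161
(For comparison, the common estimate pi/4 * sqrt(N/k) = 446.1164; the exact maximiser is used here.)
Optimal iterations = 446

446


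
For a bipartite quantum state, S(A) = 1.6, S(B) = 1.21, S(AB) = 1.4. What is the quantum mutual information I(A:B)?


I(A:B) = S(A) + S(B) - S(AB)
= 1.6 + 1.21 - 1.4
= 1.4100

1.4100


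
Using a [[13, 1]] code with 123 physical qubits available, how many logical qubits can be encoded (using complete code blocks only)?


Each code block uses 13 physical qubits for 1 logical qubit(s).
Number of complete blocks = floor(123 / 13) = 9
Logical qubits = 9 * 1
= 9

9


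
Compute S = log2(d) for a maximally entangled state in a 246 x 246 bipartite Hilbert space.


For a maximally entangled state in d x d:
S = log2(d) = log2(246)
= 7.9425

7.9425


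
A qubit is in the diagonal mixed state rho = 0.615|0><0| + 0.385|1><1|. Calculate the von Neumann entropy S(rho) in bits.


S = -p*log2(p) - (1-p)*log2(1-p)
p = 0.6150, 1-p = 0.3850
= -0.6150 * log2(0.6150) - 0.3850 * log2(0.3850)
= -(-0.4313) - (-0.5302)
= 0.9615

0.9615


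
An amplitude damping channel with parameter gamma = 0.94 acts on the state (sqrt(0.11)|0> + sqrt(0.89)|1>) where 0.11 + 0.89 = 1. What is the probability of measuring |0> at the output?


For amplitude damping with parameter gamma on state sqrt(a)|0> + sqrt(b)|1>:
alpha^2 = 0.11, beta^2 = 0.89
P(|0>) = alpha^2 + gamma * beta^2
= 0.11 + 0.94 * 0.89
= 0.11 + 0.8366
= 0.9466

0.9466


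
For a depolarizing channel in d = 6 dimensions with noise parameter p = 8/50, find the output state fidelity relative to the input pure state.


F = (1-p) + p/d
= (1 - 0.1600) + 0.1600/6
= 0.8400 + 0.0267
= 0.8667

0.8667


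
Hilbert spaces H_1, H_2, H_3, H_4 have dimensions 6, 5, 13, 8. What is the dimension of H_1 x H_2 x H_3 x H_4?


dim(H_1 x H_2 x H_3 x H_4) = 6 * 5 * 13 * 8
= 30 * 13 * 8
= 390 * 8
= 3120

3120


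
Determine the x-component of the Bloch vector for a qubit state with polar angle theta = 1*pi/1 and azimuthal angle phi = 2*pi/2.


theta = 3.1416, phi = 3.1416
r_x = sin(theta)*cos(phi) = 0.0000 * -1.0000
r_x = 0.0000

0.0000


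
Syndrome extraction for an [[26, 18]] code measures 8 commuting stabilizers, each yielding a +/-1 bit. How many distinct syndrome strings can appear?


Each stabilizer generator gives a binary (+1 or -1) measurement outcome.
With 8 independent generators:
Total syndromes = 2^8
= 256

256


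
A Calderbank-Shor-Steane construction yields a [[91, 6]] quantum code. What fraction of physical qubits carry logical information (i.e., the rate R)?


Code rate R = k/n
= 6/91
= 0.0659

0.0659


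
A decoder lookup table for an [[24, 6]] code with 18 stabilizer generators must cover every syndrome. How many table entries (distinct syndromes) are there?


Each stabilizer generator gives a binary (+1 or -1) measurement outcome.
With 18 independent generators:
Total syndromes = 2^18
= 262144

262144


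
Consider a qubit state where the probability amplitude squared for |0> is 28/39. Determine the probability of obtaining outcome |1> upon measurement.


|alpha|^2 = 28/39 = 0.7179
|beta|^2 = 1 - 28/39 = 11/39 = 0.2821
P(|1>) = |beta|^2 = 0.2821

0.2821


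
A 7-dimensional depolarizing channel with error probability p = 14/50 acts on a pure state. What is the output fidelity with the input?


F = (1-p) + p/d
= (1 - 0.2800) + 0.2800/7
= 0.7200 + 0.0400
= 0.7600

0.7600


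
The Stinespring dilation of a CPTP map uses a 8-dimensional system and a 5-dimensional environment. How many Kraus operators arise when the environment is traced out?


Tracing out the environment in an orthonormal basis {|i>_E} gives Kraus operators K_i = <i|_E U |0>_E.
Number of Kraus operators = dim(H_env) = d_env
= 5

5


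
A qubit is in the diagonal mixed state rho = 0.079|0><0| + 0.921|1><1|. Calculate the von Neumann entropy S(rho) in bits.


S = -p*log2(p) - (1-p)*log2(1-p)
p = 0.0790, 1-p = 0.9210
= -0.0790 * log2(0.0790) - 0.9210 * log2(0.9210)
= -(-0.2893) - (-0.1093)
= 0.3986

0.3986


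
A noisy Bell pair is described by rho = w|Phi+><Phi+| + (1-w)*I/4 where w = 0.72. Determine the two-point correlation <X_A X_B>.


|Phi+> = (|00> + |11>)/sqrt(2)
For the pure Bell state, <X_A X_B> = +1 (Bell-state Pauli correlator).
The maximally-mixed part I/4 has tr(I/4 * P tensor P) = 0 for any traceless Pauli P.
So <X_A X_B>_rho = w * (+1) + (1 - w) * 0
= 0.72 * (+1)
= 0.7200

0.7200


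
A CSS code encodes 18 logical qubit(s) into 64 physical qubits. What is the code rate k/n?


Code rate R = k/n
= 18/64
= 0.2812

0.2812


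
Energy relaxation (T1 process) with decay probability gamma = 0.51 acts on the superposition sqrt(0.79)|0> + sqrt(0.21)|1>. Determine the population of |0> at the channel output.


For amplitude damping with parameter gamma on state sqrt(a)|0> + sqrt(b)|1>:
alpha^2 = 0.79, beta^2 = 0.21
P(|0>) = alpha^2 + gamma * beta^2
= 0.79 + 0.51 * 0.21
= 0.79 + 0.1071
= 0.8971

0.8971


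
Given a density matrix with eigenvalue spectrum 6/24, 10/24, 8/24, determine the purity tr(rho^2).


tr(rho^2) = sum of eigenvalues squared
= (6/24)^2 + (10/24)^2 + (8/24)^2
= (36 + 100 + 64) / 576
= 200/576
= 0.3472

0.3472


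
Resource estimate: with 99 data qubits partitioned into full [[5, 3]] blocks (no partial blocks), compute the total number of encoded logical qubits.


Each code block uses 5 physical qubits for 3 logical qubit(s).
Number of complete blocks = floor(99 / 5) = 19
Logical qubits = 19 * 3
= 57

57


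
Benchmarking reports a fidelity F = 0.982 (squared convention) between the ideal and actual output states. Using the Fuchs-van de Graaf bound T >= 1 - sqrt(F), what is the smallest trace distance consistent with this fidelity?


Fuchs-van de Graaf (squared-fidelity convention): 1 - sqrt(F) <= T <= sqrt(1 - F).
Lower bound: T >= 1 - sqrt(F)
sqrt(F) = sqrt(0.982) = 0.9910
T >= 1 - 0.9910
T >= 0.0090

0.0090


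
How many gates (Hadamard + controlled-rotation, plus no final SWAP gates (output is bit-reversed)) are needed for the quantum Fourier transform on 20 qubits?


Hadamard gates: 20
Controlled rotations: n*(n-1)/2 = 20*19/2 = 190
SWAP gates: 0 (omitted)
Total = 20 + 190
= 210

210


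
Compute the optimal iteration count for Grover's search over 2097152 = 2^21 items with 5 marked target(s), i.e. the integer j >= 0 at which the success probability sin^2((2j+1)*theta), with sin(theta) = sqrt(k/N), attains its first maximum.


After j Grover iterations the success probability is P(j) = sin^2((2j+1)*theta), where sin(theta) = sqrt(k/N).
N = 2^21 = 2097152, k = 5
sin(theta) = sqrt(k/N) = 0.001544080889
theta = arcsin(sqrt(k/N)) = 0.001544081502 rad
P(j) reaches its first maximum when (2j+1)*theta is as close as possible to pi/2, i.e. j = round(pi/(4*theta) - 1/2).
pi/(4*theta) - 1/2 = 508.1507
(For comparison, the common estimate pi/4 * sqrt(N/k) = 508.6509; the exact maximiser is used here.)
Optimal iterations = 508

508


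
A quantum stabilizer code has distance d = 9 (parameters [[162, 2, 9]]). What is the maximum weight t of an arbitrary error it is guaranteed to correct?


Code parameters: [[162, 2, 9]], distance d = 9.
Number of correctable errors = floor((d-1)/2)
= floor((9 - 1)/2)
= floor(8/2)
= 4

4


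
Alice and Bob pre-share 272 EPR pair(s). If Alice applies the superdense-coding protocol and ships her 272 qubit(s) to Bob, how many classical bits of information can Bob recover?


Superdense coding allows 2 classical bits per shared entangled pair.
272 pair(s) -> 2 * 272 = 544 classical bits

544


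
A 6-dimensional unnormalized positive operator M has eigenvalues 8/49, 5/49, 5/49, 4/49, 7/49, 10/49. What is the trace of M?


tr(M) = sum of eigenvalues
= 8/49 + 5/49 + 5/49 + 4/49 + 7/49 + 10/49
= 39/49
= 0.7959

0.7959


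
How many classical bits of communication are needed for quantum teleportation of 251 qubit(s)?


Quantum teleportation requires 2 classical bits per qubit teleported.
251 qubit(s) -> 2 * 251 = 502 classical bits

502


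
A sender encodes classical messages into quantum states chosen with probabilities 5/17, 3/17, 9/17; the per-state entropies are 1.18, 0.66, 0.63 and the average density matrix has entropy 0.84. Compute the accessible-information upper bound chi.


chi = S(rho) - sum_i p_i * S(rho_i)
Weighted entropy = 5/17 * 1.18 + 3/17 * 0.66 + 9/17 * 0.63
= 0.7971
chi = 0.84 - 0.7971
= 0.0429

0.0429


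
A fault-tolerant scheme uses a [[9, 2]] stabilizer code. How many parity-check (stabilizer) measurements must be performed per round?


For an [[n,k]] stabilizer code:
Number of stabilizer generators = n - k
= 9 - 2
= 7

7


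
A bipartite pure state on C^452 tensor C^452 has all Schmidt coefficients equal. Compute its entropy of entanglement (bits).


For a maximally entangled state in d x d:
S = log2(d) = log2(452)
= 8.8202

8.8202


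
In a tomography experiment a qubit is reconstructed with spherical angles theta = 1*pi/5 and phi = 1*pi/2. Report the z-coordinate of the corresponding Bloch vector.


theta = 0.6283, phi = 1.5708
r_z = cos(theta) = 0.8090

0.8090


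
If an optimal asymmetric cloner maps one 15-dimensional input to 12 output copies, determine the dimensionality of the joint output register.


Output space = H^(tensor 12) where dim(H) = 15
dim = 15^12
= 225 (after 2 factors)
= 3375 (after 3 factors)
= 50625 (after 4 factors)
= 759375 (after 5 factors)
= 11390625 (after 6 factors)
= 170859375 (after 7 factors)
= 2562890625 (after 8 factors)
= 38443359375 (after 9 factors)
= 576650390625 (after 10 factors)
= 8649755859375 (after 11 factors)
= 129746337890625 (after 12 factors)
= 129746337890625

129746337890625


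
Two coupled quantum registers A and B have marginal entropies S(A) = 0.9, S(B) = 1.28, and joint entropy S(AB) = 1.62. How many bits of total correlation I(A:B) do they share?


I(A:B) = S(A) + S(B) - S(AB)
= 0.9 + 1.28 - 1.62
= 0.5600

0.5600


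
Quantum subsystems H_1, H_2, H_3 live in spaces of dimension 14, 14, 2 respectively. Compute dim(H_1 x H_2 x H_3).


dim(H_1 x H_2 x H_3) = 14 * 14 * 2
= 196 * 2
= 392

392


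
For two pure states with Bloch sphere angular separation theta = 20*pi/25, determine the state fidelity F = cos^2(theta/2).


For states separated by angle theta on Bloch sphere:
F = cos^2(theta/2)
theta = 20*pi/25 = 2.5133
theta/2 = 1.2566
cos(theta/2) = 0.3090
F = 0.0955

0.0955


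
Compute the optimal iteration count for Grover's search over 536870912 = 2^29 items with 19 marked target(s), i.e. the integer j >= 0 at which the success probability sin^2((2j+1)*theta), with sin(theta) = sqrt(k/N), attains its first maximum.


After j Grover iterations the success probability is P(j) = sin^2((2j+1)*theta), where sin(theta) = sqrt(k/N).
N = 2^29 = 536870912, k = 19
sin(theta) = sqrt(k/N) = 0.0001881229859
theta = arcsin(sqrt(k/N)) = 0.000188122987 rad
P(j) reaches its first maximum when (2j+1)*theta is as close as possible to pi/2, i.e. j = round(pi/(4*theta) - 1/2).
pi/(4*theta) - 1/2 = 4174.4186
(For comparison, the common estimate pi/4 * sqrt(N/k) = 4174.9187; the exact maximiser is used here.)
Optimal iterations = 4174

4174


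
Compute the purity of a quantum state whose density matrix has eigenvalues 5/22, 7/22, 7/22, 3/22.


tr(rho^2) = sum of eigenvalues squared
= (5/22)^2 + (7/22)^2 + (7/22)^2 + (3/22)^2
= (25 + 49 + 49 + 9) / 484
= 132/484
= 0.2727

0.2727


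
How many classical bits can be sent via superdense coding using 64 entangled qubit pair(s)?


Superdense coding allows 2 classical bits per shared entangled pair.
64 pair(s) -> 2 * 64 = 128 classical bits

128


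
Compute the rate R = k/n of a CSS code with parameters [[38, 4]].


Code rate R = k/n
= 4/38
= 0.1053

0.1053


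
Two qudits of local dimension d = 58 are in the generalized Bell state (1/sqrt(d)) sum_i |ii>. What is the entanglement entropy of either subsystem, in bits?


For a maximally entangled state in d x d:
S = log2(d) = log2(58)
= 5.8580

5.8580


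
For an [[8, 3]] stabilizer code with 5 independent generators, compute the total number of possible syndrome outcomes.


Each stabilizer generator gives a binary (+1 or -1) measurement outcome.
With 5 independent generators:
Total syndromes = 2^5
= 32

32


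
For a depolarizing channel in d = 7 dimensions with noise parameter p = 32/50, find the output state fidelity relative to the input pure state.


F = (1-p) + p/d
= (1 - 0.6400) + 0.6400/7
= 0.3600 + 0.0914
= 0.4514

0.4514


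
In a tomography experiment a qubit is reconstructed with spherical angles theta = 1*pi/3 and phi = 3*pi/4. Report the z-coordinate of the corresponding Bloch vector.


theta = 1.0472, phi = 2.3562
r_z = cos(theta) = 0.5000

0.5000


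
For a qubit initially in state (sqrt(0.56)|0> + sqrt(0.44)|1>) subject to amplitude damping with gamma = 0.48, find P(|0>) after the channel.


For amplitude damping with parameter gamma on state sqrt(a)|0> + sqrt(b)|1>:
alpha^2 = 0.56, beta^2 = 0.44
P(|0>) = alpha^2 + gamma * beta^2
= 0.56 + 0.48 * 0.44
= 0.56 + 0.2112
= 0.7712

0.7712


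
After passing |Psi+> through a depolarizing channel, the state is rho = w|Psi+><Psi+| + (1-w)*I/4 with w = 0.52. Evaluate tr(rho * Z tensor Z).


|Psi+> = (|01> + |10>)/sqrt(2)
For the pure Bell state, <Z_A Z_B> = -1 (Bell-state Pauli correlator).
The maximally-mixed part I/4 has tr(I/4 * P tensor P) = 0 for any traceless Pauli P.
So <Z_A Z_B>_rho = w * (-1) + (1 - w) * 0
= 0.52 * (-1)
= -0.5200

-0.5200


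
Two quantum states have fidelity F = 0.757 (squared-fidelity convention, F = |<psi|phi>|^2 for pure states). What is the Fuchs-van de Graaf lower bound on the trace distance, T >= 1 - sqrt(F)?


Fuchs-van de Graaf (squared-fidelity convention): 1 - sqrt(F) <= T <= sqrt(1 - F).
Lower bound: T >= 1 - sqrt(F)
sqrt(F) = sqrt(0.757) = 0.8701
T >= 1 - 0.8701
T >= 0.1299

0.1299


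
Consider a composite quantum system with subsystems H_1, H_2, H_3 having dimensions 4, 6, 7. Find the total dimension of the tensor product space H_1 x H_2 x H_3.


dim(H_1 x H_2 x H_3) = 4 * 6 * 7
= 24 * 7
= 168

168


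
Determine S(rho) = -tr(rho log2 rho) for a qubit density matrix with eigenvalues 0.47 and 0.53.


S = -p*log2(p) - (1-p)*log2(1-p)
p = 0.4700, 1-p = 0.5300
= -0.4700 * log2(0.4700) - 0.5300 * log2(0.5300)
= -(-0.5120) - (-0.4854)
= 0.9974

0.9974


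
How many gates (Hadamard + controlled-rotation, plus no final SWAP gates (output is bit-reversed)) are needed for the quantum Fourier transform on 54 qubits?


Hadamard gates: 54
Controlled rotations: n*(n-1)/2 = 54*53/2 = 1431
SWAP gates: 0 (omitted)
Total = 54 + 1431
= 1485

1485


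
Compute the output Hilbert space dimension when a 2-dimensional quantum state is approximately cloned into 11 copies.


Output space = H^(tensor 11) where dim(H) = 2
dim = 2^11
= 4 (after 2 factors)
= 8 (after 3 factors)
= 16 (after 4 factors)
= 32 (after 5 factors)
= 64 (after 6 factors)
= 128 (after 7 factors)
= 256 (after 8 factors)
= 512 (after 9 factors)
= 1024 (after 10 factors)
= 2048 (after 11 factors)
= 2048

2048


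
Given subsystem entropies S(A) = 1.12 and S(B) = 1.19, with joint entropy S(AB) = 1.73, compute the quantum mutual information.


I(A:B) = S(A) + S(B) - S(AB)
= 1.12 + 1.19 - 1.73
= 0.5800

0.5800


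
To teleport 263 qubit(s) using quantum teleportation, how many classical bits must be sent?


Quantum teleportation requires 2 classical bits per qubit teleported.
263 qubit(s) -> 2 * 263 = 526 classical bits

526


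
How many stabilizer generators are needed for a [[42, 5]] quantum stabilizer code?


For an [[n,k]] stabilizer code:
Number of stabilizer generators = n - k
= 42 - 5
= 37

37


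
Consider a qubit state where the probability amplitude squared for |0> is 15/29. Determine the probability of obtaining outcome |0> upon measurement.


|alpha|^2 = 15/29 = 0.5172
|beta|^2 = 1 - 15/29 = 14/29 = 0.4828
P(|0>) = |alpha|^2 = 0.5172

0.5172


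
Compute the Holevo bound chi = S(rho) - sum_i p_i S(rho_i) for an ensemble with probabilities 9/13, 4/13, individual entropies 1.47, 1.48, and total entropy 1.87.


chi = S(rho) - sum_i p_i * S(rho_i)
Weighted entropy = 9/13 * 1.47 + 4/13 * 1.48
= 1.4731
chi = 1.87 - 1.4731
= 0.3969

0.3969


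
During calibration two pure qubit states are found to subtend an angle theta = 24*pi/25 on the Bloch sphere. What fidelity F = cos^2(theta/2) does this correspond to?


For states separated by angle theta on Bloch sphere:
F = cos^2(theta/2)
theta = 24*pi/25 = 3.0159
theta/2 = 1.5080
cos(theta/2) = 0.0628
F = 0.0039

0.0039


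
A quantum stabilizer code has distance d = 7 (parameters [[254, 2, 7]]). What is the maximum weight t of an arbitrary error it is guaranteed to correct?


Code parameters: [[254, 2, 7]], distance d = 7.
Number of correctable errors = floor((d-1)/2)
= floor((7 - 1)/2)
= floor(6/2)
= 3

3


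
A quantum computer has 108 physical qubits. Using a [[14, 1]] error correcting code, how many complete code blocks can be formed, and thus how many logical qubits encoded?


Each code block uses 14 physical qubits for 1 logical qubit(s).
Number of complete blocks = floor(108 / 14) = 7
Logical qubits = 7 * 1
= 7

7


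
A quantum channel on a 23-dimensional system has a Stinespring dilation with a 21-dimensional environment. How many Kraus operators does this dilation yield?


Tracing out the environment in an orthonormal basis {|i>_E} gives Kraus operators K_i = <i|_E U |0>_E.
Number of Kraus operators = dim(H_env) = d_env
= 21

21


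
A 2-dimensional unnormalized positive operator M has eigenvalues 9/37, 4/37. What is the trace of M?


tr(M) = sum of eigenvalues
= 9/37 + 4/37
= 13/37
= 0.3514

0.3514


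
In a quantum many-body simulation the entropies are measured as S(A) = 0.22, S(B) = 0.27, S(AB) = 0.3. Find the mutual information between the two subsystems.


I(A:B) = S(A) + S(B) - S(AB)
= 0.22 + 0.27 - 0.3
= 0.1900

0.1900


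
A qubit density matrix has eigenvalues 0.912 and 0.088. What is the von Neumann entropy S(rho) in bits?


S = -p*log2(p) - (1-p)*log2(1-p)
p = 0.9120, 1-p = 0.0880
= -0.9120 * log2(0.9120) - 0.0880 * log2(0.0880)
= -(-0.1212) - (-0.3086)
= 0.4298

0.4298


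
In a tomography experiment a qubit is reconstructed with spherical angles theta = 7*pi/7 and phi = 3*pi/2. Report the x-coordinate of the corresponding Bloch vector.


theta = 3.1416, phi = 4.7124
r_x = sin(theta)*cos(phi) = 0.0000 * 0.0000
r_x = 0.0000

0.0000


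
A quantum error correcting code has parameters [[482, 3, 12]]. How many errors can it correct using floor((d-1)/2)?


Code parameters: [[482, 3, 12]], distance d = 12.
Number of correctable errors = floor((d-1)/2)
= floor((12 - 1)/2)
= floor(11/2)
= 5

5


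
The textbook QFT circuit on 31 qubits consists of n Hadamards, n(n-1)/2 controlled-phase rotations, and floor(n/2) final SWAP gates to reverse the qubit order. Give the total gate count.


Hadamard gates: 31
Controlled rotations: n*(n-1)/2 = 31*30/2 = 465
SWAP gates: floor(n/2) = floor(31/2) = 15
Total = 31 + 465 + 15
= 511

511


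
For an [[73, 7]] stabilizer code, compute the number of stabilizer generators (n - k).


For an [[n,k]] stabilizer code:
Number of stabilizer generators = n - k
= 73 - 7
= 66

66


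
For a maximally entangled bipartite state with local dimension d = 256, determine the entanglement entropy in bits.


For a maximally entangled state in d x d:
S = log2(d) = log2(256)
= 8.0000

8.0000


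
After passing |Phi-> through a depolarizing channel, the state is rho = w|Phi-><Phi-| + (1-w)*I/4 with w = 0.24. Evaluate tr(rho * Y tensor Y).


|Phi-> = (|00> - |11>)/sqrt(2)
For the pure Bell state, <Y_A Y_B> = +1 (Bell-state Pauli correlator).
The maximally-mixed part I/4 has tr(I/4 * P tensor P) = 0 for any traceless Pauli P.
So <Y_A Y_B>_rho = w * (+1) + (1 - w) * 0
= 0.24 * (+1)
= 0.2400

0.2400


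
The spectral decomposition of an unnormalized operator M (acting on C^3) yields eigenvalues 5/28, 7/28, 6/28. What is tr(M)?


tr(M) = sum of eigenvalues
= 5/28 + 7/28 + 6/28
= 18/28
= 0.6429

0.6429


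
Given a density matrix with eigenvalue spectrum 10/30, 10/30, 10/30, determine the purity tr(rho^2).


tr(rho^2) = sum of eigenvalues squared
= (10/30)^2 + (10/30)^2 + (10/30)^2
= (100 + 100 + 100) / 900
= 300/900
= 0.3333

0.3333


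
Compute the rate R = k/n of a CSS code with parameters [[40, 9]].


Code rate R = k/n
= 9/40
= 0.2250

0.2250


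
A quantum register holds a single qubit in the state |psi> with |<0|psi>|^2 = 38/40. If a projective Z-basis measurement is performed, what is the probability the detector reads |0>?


|alpha|^2 = 38/40 = 0.9500
|beta|^2 = 1 - 38/40 = 2/40 = 0.0500
P(|0>) = |alpha|^2 = 0.9500

0.9500


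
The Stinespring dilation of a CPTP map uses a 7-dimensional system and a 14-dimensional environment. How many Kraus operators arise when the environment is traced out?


Tracing out the environment in an orthonormal basis {|i>_E} gives Kraus operators K_i = <i|_E U |0>_E.
Number of Kraus operators = dim(H_env) = d_env
= 14

14


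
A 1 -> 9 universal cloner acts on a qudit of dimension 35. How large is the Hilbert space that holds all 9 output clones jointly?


Output space = H^(tensor 9) where dim(H) = 35
dim = 35^9
= 1225 (after 2 factors)
= 42875 (after 3 factors)
= 1500625 (after 4 factors)
= 52521875 (after 5 factors)
= 1838265625 (after 6 factors)
= 64339296875 (after 7 factors)
= 2251875390625 (after 8 factors)
= 78815638671875 (after 9 factors)
= 78815638671875

78815638671875


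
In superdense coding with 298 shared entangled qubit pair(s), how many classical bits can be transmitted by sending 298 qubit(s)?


Superdense coding allows 2 classical bits per shared entangled pair.
298 pair(s) -> 2 * 298 = 596 classical bits

596


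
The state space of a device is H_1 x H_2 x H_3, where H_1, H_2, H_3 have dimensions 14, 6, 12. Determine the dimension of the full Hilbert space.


dim(H_1 x H_2 x H_3) = 14 * 6 * 12
= 84 * 12
= 1008

1008


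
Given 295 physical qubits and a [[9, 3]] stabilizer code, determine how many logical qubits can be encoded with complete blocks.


Each code block uses 9 physical qubits for 3 logical qubit(s).
Number of complete blocks = floor(295 / 9) = 32
Logical qubits = 32 * 3
= 96

96


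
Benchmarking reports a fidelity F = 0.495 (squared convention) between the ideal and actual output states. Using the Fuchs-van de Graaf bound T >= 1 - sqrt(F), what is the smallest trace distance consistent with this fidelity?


Fuchs-van de Graaf (squared-fidelity convention): 1 - sqrt(F) <= T <= sqrt(1 - F).
Lower bound: T >= 1 - sqrt(F)
sqrt(F) = sqrt(0.495) = 0.7036
T >= 1 - 0.7036
T >= 0.2964

0.2964


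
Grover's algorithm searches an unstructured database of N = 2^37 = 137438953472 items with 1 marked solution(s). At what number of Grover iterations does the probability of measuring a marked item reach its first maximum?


After j Grover iterations the success probability is P(j) = sin^2((2j+1)*theta), where sin(theta) = sqrt(k/N).
N = 2^37 = 137438953472, k = 1
sin(theta) = sqrt(k/N) = 2.697398305e-06
theta = arcsin(sqrt(k/N)) = 2.697398305e-06 rad
P(j) reaches its first maximum when (2j+1)*theta is as close as possible to pi/2, i.e. j = round(pi/(4*theta) - 1/2).
pi/(4*theta) - 1/2 = 291168.2762
(For comparison, the common estimate pi/4 * sqrt(N/k) = 291168.7762; the exact maximiser is used here.)
Optimal iterations = 291168

291168


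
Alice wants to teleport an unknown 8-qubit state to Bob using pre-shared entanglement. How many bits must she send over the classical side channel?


Quantum teleportation requires 2 classical bits per qubit teleported.
8 qubit(s) -> 2 * 8 = 16 classical bits

16


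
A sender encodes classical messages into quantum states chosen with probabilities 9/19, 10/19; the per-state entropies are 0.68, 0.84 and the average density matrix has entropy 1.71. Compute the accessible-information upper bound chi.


chi = S(rho) - sum_i p_i * S(rho_i)
Weighted entropy = 9/19 * 0.68 + 10/19 * 0.84
= 0.7642
chi = 1.71 - 0.7642
= 0.9458

0.9458


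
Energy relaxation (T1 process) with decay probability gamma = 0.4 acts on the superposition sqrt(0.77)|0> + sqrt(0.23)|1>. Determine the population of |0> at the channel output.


For amplitude damping with parameter gamma on state sqrt(a)|0> + sqrt(b)|1>:
alpha^2 = 0.77, beta^2 = 0.23
P(|0>) = alpha^2 + gamma * beta^2
= 0.77 + 0.4 * 0.23
= 0.77 + 0.0920
= 0.8620

0.8620


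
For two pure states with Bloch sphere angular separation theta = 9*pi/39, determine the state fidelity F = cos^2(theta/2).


For states separated by angle theta on Bloch sphere:
F = cos^2(theta/2)
theta = 9*pi/39 = 0.7250
theta/2 = 0.3625
cos(theta/2) = 0.9350
F = 0.8743

0.8743


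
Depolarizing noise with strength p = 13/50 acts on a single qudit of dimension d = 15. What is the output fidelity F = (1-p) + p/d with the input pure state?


F = (1-p) + p/d
= (1 - 0.2600) + 0.2600/15
= 0.7400 + 0.0173
= 0.7573

0.7573


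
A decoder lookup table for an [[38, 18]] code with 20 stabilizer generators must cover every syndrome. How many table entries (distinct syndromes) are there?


Each stabilizer generator gives a binary (+1 or -1) measurement outcome.
With 20 independent generators:
Total syndromes = 2^20
= 1048576

1048576


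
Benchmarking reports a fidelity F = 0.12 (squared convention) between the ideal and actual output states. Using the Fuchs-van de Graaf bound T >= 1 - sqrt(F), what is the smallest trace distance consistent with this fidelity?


Fuchs-van de Graaf (squared-fidelity convention): 1 - sqrt(F) <= T <= sqrt(1 - F).
Lower bound: T >= 1 - sqrt(F)
sqrt(F) = sqrt(0.12) = 0.3464
T >= 1 - 0.3464
T >= 0.6536

0.6536


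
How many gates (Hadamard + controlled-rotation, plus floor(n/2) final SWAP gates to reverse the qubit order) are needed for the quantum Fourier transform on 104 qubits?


Hadamard gates: 104
Controlled rotations: n*(n-1)/2 = 104*103/2 = 5356
SWAP gates: floor(n/2) = floor(104/2) = 52
Total = 104 + 5356 + 52
= 5512

5512


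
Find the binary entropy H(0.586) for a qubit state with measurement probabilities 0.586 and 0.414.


S = -p*log2(p) - (1-p)*log2(1-p)
p = 0.5860, 1-p = 0.4140
= -0.5860 * log2(0.5860) - 0.4140 * log2(0.4140)
= -(-0.4518) - (-0.5267)
= 0.9786

0.9786


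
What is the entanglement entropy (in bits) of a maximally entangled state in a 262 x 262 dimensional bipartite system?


For a maximally entangled state in d x d:
S = log2(d) = log2(262)
= 8.0334

8.0334


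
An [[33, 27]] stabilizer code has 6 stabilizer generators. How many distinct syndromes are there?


Each stabilizer generator gives a binary (+1 or -1) measurement outcome.
With 6 independent generators:
Total syndromes = 2^6
= 64

64


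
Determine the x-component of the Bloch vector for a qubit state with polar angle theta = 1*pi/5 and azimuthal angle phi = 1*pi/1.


theta = 0.6283, phi = 3.1416
r_x = sin(theta)*cos(phi) = 0.5878 * -1.0000
r_x = -0.5878

-0.5878


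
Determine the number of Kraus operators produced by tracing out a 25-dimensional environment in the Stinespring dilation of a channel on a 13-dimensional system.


Tracing out the environment in an orthonormal basis {|i>_E} gives Kraus operators K_i = <i|_E U |0>_E.
Number of Kraus operators = dim(H_env) = d_env
= 25

25


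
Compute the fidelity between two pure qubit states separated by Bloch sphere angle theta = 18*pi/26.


For states separated by angle theta on Bloch sphere:
F = cos^2(theta/2)
theta = 18*pi/26 = 2.1749
theta/2 = 1.0875
cos(theta/2) = 0.4647
F = 0.2160

0.2160


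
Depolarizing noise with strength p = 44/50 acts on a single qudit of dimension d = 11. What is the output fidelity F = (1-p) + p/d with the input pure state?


F = (1-p) + p/d
= (1 - 0.8800) + 0.8800/11
= 0.1200 + 0.0800
= 0.2000

0.2000


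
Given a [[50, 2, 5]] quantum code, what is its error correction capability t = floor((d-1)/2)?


Code parameters: [[50, 2, 5]], distance d = 5.
Number of correctable errors = floor((d-1)/2)
= floor((5 - 1)/2)
= floor(4/2)
= 2

2


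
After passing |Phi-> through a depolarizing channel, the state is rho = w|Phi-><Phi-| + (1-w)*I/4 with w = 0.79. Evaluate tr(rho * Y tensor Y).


|Phi-> = (|00> - |11>)/sqrt(2)
For the pure Bell state, <Y_A Y_B> = +1 (Bell-state Pauli correlator).
The maximally-mixed part I/4 has tr(I/4 * P tensor P) = 0 for any traceless Pauli P.
So <Y_A Y_B>_rho = w * (+1) + (1 - w) * 0
= 0.79 * (+1)
= 0.7900

0.7900


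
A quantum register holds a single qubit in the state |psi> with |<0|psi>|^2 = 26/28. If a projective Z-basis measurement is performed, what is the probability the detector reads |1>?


|alpha|^2 = 26/28 = 0.9286
|beta|^2 = 1 - 26/28 = 2/28 = 0.0714
P(|1>) = |beta|^2 = 0.0714

0.0714


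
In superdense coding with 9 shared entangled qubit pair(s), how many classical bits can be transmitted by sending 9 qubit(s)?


Superdense coding allows 2 classical bits per shared entangled pair.
9 pair(s) -> 2 * 9 = 18 classical bits

18


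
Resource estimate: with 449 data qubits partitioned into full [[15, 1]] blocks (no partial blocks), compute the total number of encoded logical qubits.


Each code block uses 15 physical qubits for 1 logical qubit(s).
Number of complete blocks = floor(449 / 15) = 29
Logical qubits = 29 * 1
= 29

29


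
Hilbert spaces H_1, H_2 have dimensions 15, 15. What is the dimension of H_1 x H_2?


dim(H_1 x H_2) = 15 * 15
= 225

225


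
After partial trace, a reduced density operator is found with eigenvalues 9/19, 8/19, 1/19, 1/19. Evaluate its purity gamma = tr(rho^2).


tr(rho^2) = sum of eigenvalues squared
= (9/19)^2 + (8/19)^2 + (1/19)^2 + (1/19)^2
= (81 + 64 + 1 + 1) / 361
= 147/361
= 0.4072

0.4072


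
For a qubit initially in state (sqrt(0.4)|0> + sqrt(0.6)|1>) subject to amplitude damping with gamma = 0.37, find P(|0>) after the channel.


For amplitude damping with parameter gamma on state sqrt(a)|0> + sqrt(b)|1>:
alpha^2 = 0.4, beta^2 = 0.6
P(|0>) = alpha^2 + gamma * beta^2
= 0.4 + 0.37 * 0.6
= 0.4 + 0.2220
= 0.6220

0.6220
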